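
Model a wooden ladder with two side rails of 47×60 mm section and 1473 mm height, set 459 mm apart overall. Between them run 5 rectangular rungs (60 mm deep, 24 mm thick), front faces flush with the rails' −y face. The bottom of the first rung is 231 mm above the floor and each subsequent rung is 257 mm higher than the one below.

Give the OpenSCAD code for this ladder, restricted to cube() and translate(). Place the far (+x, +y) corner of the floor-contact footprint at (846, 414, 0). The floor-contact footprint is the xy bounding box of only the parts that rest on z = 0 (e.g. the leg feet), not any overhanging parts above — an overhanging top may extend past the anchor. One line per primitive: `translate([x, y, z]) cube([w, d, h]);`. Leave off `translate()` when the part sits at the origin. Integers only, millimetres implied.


translate([387, 354, 0]) cube([47, 60, 1473]);
translate([799, 354, 0]) cube([47, 60, 1473]);
translate([434, 354, 231]) cube([365, 60, 24]);
translate([434, 354, 488]) cube([365, 60, 24]);
translate([434, 354, 745]) cube([365, 60, 24]);
translate([434, 354, 1002]) cube([365, 60, 24]);
translate([434, 354, 1259]) cube([365, 60, 24]);


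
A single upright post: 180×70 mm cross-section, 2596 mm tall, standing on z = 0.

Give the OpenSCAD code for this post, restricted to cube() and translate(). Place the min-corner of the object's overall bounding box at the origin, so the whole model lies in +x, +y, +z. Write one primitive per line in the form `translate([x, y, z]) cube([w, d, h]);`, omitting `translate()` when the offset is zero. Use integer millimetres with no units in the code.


cube([180, 70, 2596]);


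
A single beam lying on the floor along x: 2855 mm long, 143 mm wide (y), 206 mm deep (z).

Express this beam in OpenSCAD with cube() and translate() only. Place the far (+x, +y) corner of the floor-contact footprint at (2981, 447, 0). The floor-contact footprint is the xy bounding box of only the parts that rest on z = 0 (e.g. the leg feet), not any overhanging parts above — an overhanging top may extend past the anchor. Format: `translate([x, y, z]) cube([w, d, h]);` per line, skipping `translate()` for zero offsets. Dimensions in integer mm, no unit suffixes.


translate([126, 304, 0]) cube([2855, 143, 206]);


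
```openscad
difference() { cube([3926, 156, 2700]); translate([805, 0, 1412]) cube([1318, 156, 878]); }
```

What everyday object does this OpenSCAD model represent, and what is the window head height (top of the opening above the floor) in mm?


A wall with a window opening. The window head height is 2290 mm.

A wall with a rectangular opening subtracted — a window. Sill at z = 1412, opening 878 mm tall, so the head is at 1412 + 878 = 2290 mm.


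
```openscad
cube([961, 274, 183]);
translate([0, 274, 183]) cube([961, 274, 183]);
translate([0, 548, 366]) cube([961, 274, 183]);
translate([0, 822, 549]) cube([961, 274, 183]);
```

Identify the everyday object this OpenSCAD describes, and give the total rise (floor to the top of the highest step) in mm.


A staircase. The total rise is 732 mm.

4 identical blocks, each offset up and back from the previous — a staircase. Each step is 183 mm tall and there are 4 of them, so the total rise is 4 × 183 = 732 mm.


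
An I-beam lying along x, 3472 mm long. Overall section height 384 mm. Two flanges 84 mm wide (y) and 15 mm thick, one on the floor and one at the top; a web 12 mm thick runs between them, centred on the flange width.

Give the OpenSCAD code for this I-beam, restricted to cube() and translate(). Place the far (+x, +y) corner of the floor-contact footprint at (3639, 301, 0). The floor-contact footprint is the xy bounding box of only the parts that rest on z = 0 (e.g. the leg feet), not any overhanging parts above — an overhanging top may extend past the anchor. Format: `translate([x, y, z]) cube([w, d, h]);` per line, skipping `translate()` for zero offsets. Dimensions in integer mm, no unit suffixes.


translate([167, 217, 0]) cube([3472, 84, 15]);
translate([167, 253, 15]) cube([3472, 12, 354]);
translate([167, 217, 369]) cube([3472, 84, 15]);


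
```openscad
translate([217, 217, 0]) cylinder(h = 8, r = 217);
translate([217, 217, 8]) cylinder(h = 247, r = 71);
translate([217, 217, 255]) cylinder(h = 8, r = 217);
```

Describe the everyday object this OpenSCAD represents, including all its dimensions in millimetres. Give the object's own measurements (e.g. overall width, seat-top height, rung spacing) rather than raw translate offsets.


A spool: two coaxial disc flanges of radius 217 mm and thickness 8 mm, joined by a core cylinder of radius 71 mm and height 247 mm. The lower flange rests on z = 0 and the three cylinders share a vertical axis.


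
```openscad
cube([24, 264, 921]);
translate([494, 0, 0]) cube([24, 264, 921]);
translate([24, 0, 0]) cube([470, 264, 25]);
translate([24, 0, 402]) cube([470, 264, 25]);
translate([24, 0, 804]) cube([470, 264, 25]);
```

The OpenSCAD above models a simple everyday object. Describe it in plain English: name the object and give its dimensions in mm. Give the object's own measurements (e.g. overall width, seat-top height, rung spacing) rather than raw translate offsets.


An open bookshelf. Two side panels, each 24 mm thick, 264 mm deep and 921 mm tall, stand 518 mm apart (outside-to-outside). Between them sit 3 shelves, each 25 mm thick and 264 mm deep, spanning the full gap between the sides. The bottom shelf rests on the floor (its underside at z = 0) and the clear gap between one shelf's top and the next shelf's underside is 377 mm.


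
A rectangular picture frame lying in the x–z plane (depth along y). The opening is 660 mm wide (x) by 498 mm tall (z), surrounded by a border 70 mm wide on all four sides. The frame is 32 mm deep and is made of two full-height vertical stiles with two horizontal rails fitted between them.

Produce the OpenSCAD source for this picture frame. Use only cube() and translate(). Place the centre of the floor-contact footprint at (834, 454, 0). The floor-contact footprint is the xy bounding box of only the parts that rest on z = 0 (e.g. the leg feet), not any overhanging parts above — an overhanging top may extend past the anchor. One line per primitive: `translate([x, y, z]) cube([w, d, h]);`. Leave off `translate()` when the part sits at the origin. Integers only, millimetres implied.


translate([434, 438, 0]) cube([70, 32, 638]);
translate([1164, 438, 0]) cube([70, 32, 638]);
translate([504, 438, 0]) cube([660, 32, 70]);
translate([504, 438, 568]) cube([660, 32, 70]);


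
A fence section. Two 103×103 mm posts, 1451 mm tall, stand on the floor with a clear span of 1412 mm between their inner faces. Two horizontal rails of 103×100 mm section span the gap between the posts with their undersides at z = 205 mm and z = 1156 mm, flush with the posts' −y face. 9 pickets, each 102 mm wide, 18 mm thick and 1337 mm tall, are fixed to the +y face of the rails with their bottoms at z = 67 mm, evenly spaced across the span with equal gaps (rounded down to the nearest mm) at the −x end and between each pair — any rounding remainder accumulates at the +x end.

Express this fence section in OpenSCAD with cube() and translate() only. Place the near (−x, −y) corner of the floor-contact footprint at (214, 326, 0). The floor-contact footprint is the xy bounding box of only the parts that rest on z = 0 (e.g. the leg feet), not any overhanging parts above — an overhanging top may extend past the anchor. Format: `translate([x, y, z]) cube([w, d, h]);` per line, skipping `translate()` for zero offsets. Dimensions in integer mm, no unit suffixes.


translate([214, 326, 0]) cube([103, 103, 1451]);
translate([1729, 326, 0]) cube([103, 103, 1451]);
translate([317, 326, 205]) cube([1412, 103, 100]);
translate([317, 326, 1156]) cube([1412, 103, 100]);
translate([366, 429, 67]) cube([102, 18, 1337]);
translate([517, 429, 67]) cube([102, 18, 1337]);
translate([668, 429, 67]) cube([102, 18, 1337]);
translate([819, 429, 67]) cube([102, 18, 1337]);
translate([970, 429, 67]) cube([102, 18, 1337]);
translate([1121, 429, 67]) cube([102, 18, 1337]);
translate([1272, 429, 67]) cube([102, 18, 1337]);
translate([1423, 429, 67]) cube([102, 18, 1337]);
translate([1574, 429, 67]) cube([102, 18, 1337]);


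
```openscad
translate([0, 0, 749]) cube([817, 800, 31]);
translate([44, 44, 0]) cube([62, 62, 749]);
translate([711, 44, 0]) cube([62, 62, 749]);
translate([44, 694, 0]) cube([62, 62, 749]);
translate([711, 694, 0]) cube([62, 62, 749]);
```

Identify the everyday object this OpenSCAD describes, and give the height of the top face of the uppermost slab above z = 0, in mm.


A table. The table height is 780 mm.

A 817×800×31 slab sits at z = 749 on four 62 mm square posts — a table. The top surface is at 749 + 31 = 780 mm.


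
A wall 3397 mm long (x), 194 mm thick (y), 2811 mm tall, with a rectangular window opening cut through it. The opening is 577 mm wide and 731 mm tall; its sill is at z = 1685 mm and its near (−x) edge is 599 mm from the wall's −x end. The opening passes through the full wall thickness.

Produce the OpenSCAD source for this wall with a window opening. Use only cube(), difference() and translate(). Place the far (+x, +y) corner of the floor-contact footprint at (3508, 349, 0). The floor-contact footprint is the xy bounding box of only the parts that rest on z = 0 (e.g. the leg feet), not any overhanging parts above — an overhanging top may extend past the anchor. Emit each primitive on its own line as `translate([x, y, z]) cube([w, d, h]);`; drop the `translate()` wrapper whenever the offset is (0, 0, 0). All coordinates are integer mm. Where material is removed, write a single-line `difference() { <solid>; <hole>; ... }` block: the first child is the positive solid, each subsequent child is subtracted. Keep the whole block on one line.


difference() { translate([111, 155, 0]) cube([3397, 194, 2811]); translate([710, 155, 1685]) cube([577, 194, 731]); }


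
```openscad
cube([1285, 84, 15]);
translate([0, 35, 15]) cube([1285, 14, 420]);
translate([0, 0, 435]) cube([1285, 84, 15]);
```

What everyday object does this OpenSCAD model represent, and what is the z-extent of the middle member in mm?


An I-beam. The web height is 420 mm.

Two wide flanges with a thin centred web — an I-beam. Overall 450 mm minus two 15 mm flanges gives a web of 450 − 2·15 = 420 mm.


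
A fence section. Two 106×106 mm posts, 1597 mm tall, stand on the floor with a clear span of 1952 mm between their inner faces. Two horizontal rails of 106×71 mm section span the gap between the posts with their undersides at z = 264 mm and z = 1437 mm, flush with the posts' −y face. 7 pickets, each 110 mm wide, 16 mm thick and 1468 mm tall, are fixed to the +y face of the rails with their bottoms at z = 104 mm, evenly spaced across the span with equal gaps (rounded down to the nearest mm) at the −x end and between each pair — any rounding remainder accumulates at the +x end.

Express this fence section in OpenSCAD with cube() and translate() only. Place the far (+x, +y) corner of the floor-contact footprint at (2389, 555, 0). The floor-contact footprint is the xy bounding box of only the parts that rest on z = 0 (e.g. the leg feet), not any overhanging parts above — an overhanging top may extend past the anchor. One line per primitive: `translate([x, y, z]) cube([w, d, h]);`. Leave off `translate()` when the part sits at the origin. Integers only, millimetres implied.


translate([225, 449, 0]) cube([106, 106, 1597]);
translate([2283, 449, 0]) cube([106, 106, 1597]);
translate([331, 449, 264]) cube([1952, 106, 71]);
translate([331, 449, 1437]) cube([1952, 106, 71]);
translate([478, 555, 104]) cube([110, 16, 1468]);
translate([735, 555, 104]) cube([110, 16, 1468]);
translate([992, 555, 104]) cube([110, 16, 1468]);
translate([1249, 555, 104]) cube([110, 16, 1468]);
translate([1506, 555, 104]) cube([110, 16, 1468]);
translate([1763, 555, 104]) cube([110, 16, 1468]);
translate([2020, 555, 104]) cube([110, 16, 1468]);


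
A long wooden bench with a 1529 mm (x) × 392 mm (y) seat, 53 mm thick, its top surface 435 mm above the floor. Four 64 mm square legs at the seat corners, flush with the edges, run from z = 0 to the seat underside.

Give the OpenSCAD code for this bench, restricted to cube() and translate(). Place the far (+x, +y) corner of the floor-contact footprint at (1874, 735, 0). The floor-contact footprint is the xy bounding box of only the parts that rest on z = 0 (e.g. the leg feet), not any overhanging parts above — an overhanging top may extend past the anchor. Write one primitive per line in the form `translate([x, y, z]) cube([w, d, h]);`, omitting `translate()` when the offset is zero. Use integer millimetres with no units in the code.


translate([345, 343, 382]) cube([1529, 392, 53]);
translate([345, 343, 0]) cube([64, 64, 382]);
translate([345, 671, 0]) cube([64, 64, 382]);
translate([1810, 343, 0]) cube([64, 64, 382]);
translate([1810, 671, 0]) cube([64, 64, 382]);


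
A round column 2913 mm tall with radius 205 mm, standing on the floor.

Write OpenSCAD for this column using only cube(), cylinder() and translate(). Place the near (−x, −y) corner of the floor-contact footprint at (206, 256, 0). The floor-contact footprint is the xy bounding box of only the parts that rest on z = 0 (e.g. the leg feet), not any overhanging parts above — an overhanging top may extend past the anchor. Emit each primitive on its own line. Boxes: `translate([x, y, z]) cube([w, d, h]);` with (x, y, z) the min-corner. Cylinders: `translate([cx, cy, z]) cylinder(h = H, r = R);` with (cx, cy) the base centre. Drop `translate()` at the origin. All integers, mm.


translate([411, 461, 0]) cylinder(h = 2913, r = 205);


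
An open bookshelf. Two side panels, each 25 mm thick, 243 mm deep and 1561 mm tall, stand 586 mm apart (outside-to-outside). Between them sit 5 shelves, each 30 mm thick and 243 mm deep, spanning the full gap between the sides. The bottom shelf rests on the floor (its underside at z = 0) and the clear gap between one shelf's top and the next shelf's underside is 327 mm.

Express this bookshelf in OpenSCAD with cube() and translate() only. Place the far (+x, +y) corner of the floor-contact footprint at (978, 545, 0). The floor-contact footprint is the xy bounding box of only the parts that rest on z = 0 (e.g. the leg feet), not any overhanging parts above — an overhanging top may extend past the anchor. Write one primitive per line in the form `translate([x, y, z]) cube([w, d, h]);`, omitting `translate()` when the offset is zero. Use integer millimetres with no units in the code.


translate([392, 302, 0]) cube([25, 243, 1561]);
translate([953, 302, 0]) cube([25, 243, 1561]);
translate([417, 302, 0]) cube([536, 243, 30]);
translate([417, 302, 357]) cube([536, 243, 30]);
translate([417, 302, 714]) cube([536, 243, 30]);
translate([417, 302, 1071]) cube([536, 243, 30]);
translate([417, 302, 1428]) cube([536, 243, 30]);


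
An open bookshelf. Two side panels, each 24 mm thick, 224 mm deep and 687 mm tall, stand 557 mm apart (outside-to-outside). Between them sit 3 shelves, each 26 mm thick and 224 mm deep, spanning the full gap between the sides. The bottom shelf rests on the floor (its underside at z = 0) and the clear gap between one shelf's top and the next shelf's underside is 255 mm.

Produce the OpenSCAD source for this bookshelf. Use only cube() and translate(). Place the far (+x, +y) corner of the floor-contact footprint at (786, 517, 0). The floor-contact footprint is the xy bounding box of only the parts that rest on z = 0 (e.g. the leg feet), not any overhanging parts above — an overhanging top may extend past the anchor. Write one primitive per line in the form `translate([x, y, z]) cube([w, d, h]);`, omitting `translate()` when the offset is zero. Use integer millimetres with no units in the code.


translate([229, 293, 0]) cube([24, 224, 687]);
translate([762, 293, 0]) cube([24, 224, 687]);
translate([253, 293, 0]) cube([509, 224, 26]);
translate([253, 293, 281]) cube([509, 224, 26]);
translate([253, 293, 562]) cube([509, 224, 26]);


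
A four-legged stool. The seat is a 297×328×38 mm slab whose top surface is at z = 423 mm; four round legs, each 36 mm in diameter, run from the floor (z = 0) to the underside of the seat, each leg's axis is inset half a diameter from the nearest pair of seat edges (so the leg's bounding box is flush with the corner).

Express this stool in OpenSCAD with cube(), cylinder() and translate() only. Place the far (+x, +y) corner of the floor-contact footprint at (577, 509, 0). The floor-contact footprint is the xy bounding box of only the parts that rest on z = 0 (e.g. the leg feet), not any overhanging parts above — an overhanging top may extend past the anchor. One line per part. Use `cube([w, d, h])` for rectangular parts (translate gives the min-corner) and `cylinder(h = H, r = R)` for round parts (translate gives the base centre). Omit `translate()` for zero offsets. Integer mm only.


translate([280, 181, 385]) cube([297, 328, 38]);
translate([298, 199, 0]) cylinder(h = 385, r = 18);
translate([559, 199, 0]) cylinder(h = 385, r = 18);
translate([298, 491, 0]) cylinder(h = 385, r = 18);
translate([559, 491, 0]) cylinder(h = 385, r = 18);


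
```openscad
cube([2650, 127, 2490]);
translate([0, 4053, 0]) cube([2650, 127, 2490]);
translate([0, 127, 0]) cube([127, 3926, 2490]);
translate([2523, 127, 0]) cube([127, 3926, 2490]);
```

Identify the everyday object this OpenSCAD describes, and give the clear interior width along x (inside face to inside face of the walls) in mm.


A house (or room) frame. The interior width is 2396 mm.

Four 2490 mm walls enclosing a rectangle with no floor or roof — a room or house frame. Outside width is 2650 mm and wall thickness is 127 mm, so the interior width is 2650 − 2 × 127 = 2396 mm.


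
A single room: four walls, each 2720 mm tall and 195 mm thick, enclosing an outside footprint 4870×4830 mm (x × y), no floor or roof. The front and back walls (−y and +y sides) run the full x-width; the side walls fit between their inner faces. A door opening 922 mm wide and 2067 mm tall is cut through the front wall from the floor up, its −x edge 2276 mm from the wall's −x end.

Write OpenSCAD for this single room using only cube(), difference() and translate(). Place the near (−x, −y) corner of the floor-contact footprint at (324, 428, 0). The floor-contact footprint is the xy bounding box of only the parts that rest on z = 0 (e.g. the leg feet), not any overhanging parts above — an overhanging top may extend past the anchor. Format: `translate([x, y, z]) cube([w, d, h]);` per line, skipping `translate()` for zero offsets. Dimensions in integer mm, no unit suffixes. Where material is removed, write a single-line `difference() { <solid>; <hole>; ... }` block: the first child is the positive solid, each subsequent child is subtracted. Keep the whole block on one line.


difference() { translate([324, 428, 0]) cube([4870, 195, 2720]); translate([2600, 428, 0]) cube([922, 195, 2067]); }
translate([324, 5063, 0]) cube([4870, 195, 2720]);
translate([324, 623, 0]) cube([195, 4440, 2720]);
translate([4999, 623, 0]) cube([195, 4440, 2720]);


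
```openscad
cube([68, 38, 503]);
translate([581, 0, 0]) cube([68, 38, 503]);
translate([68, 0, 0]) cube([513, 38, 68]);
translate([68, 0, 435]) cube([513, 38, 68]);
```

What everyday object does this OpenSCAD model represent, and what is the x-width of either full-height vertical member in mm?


A picture frame. The border width is 68 mm.

Four thin pieces enclosing a rectangular opening — a picture frame. The two full-height stiles are 503 mm tall; the top rail sits at z = 435 and is 68 mm tall, so the border above the opening is 503 − 435 = 68 mm, matching the stile x-width.


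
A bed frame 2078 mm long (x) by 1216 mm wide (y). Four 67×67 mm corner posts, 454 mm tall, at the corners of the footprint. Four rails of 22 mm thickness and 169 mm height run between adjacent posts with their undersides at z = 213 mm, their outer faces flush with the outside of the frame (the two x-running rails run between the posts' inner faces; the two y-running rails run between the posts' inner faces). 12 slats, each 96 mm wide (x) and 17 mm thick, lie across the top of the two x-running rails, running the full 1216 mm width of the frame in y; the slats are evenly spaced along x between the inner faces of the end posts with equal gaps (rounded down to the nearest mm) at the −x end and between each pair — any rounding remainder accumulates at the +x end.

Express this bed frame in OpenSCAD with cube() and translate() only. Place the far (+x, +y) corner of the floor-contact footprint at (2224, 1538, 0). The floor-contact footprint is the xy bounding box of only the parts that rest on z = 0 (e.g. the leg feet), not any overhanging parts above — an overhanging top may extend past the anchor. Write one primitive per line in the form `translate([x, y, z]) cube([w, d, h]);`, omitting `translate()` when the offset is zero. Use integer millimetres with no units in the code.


translate([146, 322, 0]) cube([67, 67, 454]);
translate([146, 1471, 0]) cube([67, 67, 454]);
translate([2157, 322, 0]) cube([67, 67, 454]);
translate([2157, 1471, 0]) cube([67, 67, 454]);
translate([213, 322, 213]) cube([1944, 22, 169]);
translate([213, 1516, 213]) cube([1944, 22, 169]);
translate([146, 389, 213]) cube([22, 1082, 169]);
translate([2202, 389, 213]) cube([22, 1082, 169]);
translate([273, 322, 382]) cube([96, 1216, 17]);
translate([429, 322, 382]) cube([96, 1216, 17]);
translate([585, 322, 382]) cube([96, 1216, 17]);
translate([741, 322, 382]) cube([96, 1216, 17]);
translate([897, 322, 382]) cube([96, 1216, 17]);
translate([1053, 322, 382]) cube([96, 1216, 17]);
translate([1209, 322, 382]) cube([96, 1216, 17]);
translate([1365, 322, 382]) cube([96, 1216, 17]);
translate([1521, 322, 382]) cube([96, 1216, 17]);
translate([1677, 322, 382]) cube([96, 1216, 17]);
translate([1833, 322, 382]) cube([96, 1216, 17]);
translate([1989, 322, 382]) cube([96, 1216, 17]);


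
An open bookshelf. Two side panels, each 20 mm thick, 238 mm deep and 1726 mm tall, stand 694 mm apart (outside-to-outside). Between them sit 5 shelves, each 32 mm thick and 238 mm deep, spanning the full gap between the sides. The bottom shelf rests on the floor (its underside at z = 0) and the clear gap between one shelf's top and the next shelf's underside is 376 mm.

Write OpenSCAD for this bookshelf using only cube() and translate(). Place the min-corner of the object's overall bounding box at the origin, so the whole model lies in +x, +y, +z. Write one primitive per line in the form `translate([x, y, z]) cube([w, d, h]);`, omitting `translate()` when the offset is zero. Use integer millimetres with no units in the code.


cube([20, 238, 1726]);
translate([674, 0, 0]) cube([20, 238, 1726]);
translate([20, 0, 0]) cube([654, 238, 32]);
translate([20, 0, 408]) cube([654, 238, 32]);
translate([20, 0, 816]) cube([654, 238, 32]);
translate([20, 0, 1224]) cube([654, 238, 32]);
translate([20, 0, 1632]) cube([654, 238, 32]);


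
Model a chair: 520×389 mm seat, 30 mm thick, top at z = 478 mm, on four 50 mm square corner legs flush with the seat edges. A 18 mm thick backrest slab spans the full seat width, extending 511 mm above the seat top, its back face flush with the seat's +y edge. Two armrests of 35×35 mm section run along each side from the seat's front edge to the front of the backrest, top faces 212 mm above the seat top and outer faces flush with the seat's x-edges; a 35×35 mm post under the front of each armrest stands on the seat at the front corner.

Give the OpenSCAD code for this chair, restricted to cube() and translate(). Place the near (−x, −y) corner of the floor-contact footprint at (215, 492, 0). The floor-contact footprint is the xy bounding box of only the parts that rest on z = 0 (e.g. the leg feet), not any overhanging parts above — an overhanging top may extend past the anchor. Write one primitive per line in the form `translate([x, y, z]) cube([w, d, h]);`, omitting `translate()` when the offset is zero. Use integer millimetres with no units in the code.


// leg_h = 478 - 30 = 448
// arm post h = 212 - 35 = 177
translate([215, 492, 448]) cube([520, 389, 30]);
translate([215, 492, 0]) cube([50, 50, 448]);
translate([685, 492, 0]) cube([50, 50, 448]);
translate([215, 831, 0]) cube([50, 50, 448]);
translate([685, 831, 0]) cube([50, 50, 448]);
translate([215, 863, 478]) cube([520, 18, 511]);
translate([215, 492, 655]) cube([35, 371, 35]);
translate([700, 492, 655]) cube([35, 371, 35]);
translate([215, 492, 478]) cube([35, 35, 177]);
translate([700, 492, 478]) cube([35, 35, 177]);


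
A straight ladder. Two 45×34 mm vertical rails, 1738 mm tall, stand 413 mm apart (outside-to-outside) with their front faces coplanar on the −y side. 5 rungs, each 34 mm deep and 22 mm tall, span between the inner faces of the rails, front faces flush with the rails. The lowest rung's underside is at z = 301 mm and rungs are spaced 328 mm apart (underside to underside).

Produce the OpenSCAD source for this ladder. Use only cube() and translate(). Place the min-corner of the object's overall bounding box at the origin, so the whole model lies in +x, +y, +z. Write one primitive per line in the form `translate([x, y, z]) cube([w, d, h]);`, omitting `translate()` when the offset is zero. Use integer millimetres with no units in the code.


// rung span = 413 - 2*45 = 323
// rung[k] z = 301 + k*328
cube([45, 34, 1738]);
translate([368, 0, 0]) cube([45, 34, 1738]);
translate([45, 0, 301]) cube([323, 34, 22]);
translate([45, 0, 629]) cube([323, 34, 22]);
translate([45, 0, 957]) cube([323, 34, 22]);
translate([45, 0, 1285]) cube([323, 34, 22]);
translate([45, 0, 1613]) cube([323, 34, 22]);


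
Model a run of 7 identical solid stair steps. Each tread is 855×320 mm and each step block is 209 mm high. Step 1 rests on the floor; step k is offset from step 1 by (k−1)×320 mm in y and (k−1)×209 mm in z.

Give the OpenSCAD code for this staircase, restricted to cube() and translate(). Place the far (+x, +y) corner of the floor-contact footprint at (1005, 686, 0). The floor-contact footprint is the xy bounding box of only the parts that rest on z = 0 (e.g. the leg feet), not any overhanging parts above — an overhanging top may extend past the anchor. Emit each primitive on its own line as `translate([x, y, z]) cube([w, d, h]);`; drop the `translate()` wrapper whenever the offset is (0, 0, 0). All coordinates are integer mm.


translate([150, 366, 0]) cube([855, 320, 209]);
translate([150, 686, 209]) cube([855, 320, 209]);
translate([150, 1006, 418]) cube([855, 320, 209]);
translate([150, 1326, 627]) cube([855, 320, 209]);
translate([150, 1646, 836]) cube([855, 320, 209]);
translate([150, 1966, 1045]) cube([855, 320, 209]);
translate([150, 2286, 1254]) cube([855, 320, 209]);


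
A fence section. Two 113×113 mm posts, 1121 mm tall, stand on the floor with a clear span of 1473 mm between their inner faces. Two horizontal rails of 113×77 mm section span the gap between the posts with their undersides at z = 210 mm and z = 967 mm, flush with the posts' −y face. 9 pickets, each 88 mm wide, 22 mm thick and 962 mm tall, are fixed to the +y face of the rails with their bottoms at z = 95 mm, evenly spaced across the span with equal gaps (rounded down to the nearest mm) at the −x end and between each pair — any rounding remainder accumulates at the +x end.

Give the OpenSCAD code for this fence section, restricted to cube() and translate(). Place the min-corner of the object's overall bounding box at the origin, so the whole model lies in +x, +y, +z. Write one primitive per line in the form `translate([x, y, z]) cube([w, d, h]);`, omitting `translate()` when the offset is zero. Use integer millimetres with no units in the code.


cube([113, 113, 1121]);
translate([1586, 0, 0]) cube([113, 113, 1121]);
translate([113, 0, 210]) cube([1473, 113, 77]);
translate([113, 0, 967]) cube([1473, 113, 77]);
translate([181, 113, 95]) cube([88, 22, 962]);
translate([337, 113, 95]) cube([88, 22, 962]);
translate([493, 113, 95]) cube([88, 22, 962]);
translate([649, 113, 95]) cube([88, 22, 962]);
translate([805, 113, 95]) cube([88, 22, 962]);
translate([961, 113, 95]) cube([88, 22, 962]);
translate([1117, 113, 95]) cube([88, 22, 962]);
translate([1273, 113, 95]) cube([88, 22, 962]);
translate([1429, 113, 95]) cube([88, 22, 962]);


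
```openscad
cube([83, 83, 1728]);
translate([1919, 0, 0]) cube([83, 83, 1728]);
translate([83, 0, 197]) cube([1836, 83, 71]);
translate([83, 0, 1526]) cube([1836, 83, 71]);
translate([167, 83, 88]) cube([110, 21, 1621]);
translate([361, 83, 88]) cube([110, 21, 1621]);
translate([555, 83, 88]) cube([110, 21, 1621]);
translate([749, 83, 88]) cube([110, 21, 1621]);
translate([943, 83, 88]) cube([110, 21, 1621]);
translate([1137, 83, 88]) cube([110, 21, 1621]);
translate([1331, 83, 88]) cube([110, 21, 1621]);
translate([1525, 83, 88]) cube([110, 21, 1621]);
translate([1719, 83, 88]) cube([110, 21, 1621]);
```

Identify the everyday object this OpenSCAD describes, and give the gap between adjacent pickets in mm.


A fence section. The picket gap is 84 mm.

Two posts, two rails, 9 pickets — a fence section. Span 1836 mm holds 9 pickets of 110 mm with 10 equal gaps: ⌊(1836 − 9·110) / 10⌋ = 84 mm.


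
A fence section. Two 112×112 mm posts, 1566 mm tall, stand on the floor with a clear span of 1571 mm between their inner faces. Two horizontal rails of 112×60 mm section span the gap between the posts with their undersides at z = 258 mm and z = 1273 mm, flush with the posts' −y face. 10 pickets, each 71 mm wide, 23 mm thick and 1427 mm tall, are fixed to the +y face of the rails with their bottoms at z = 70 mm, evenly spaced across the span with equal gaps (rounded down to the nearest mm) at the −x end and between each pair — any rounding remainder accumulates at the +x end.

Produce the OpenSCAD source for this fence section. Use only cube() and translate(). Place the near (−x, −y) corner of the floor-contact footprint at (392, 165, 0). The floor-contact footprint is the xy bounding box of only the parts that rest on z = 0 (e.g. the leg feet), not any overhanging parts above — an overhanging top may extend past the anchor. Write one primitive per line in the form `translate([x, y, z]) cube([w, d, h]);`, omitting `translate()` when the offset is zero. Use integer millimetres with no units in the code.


translate([392, 165, 0]) cube([112, 112, 1566]);
translate([2075, 165, 0]) cube([112, 112, 1566]);
translate([504, 165, 258]) cube([1571, 112, 60]);
translate([504, 165, 1273]) cube([1571, 112, 60]);
translate([582, 277, 70]) cube([71, 23, 1427]);
translate([731, 277, 70]) cube([71, 23, 1427]);
translate([880, 277, 70]) cube([71, 23, 1427]);
translate([1029, 277, 70]) cube([71, 23, 1427]);
translate([1178, 277, 70]) cube([71, 23, 1427]);
translate([1327, 277, 70]) cube([71, 23, 1427]);
translate([1476, 277, 70]) cube([71, 23, 1427]);
translate([1625, 277, 70]) cube([71, 23, 1427]);
translate([1774, 277, 70]) cube([71, 23, 1427]);
translate([1923, 277, 70]) cube([71, 23, 1427]);


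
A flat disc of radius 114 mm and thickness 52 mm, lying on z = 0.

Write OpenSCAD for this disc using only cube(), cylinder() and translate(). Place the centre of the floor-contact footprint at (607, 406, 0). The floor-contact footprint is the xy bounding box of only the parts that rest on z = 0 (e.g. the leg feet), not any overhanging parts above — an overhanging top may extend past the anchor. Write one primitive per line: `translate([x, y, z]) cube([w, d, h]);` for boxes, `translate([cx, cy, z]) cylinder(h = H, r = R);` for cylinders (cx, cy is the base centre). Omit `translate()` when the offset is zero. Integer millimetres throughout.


translate([607, 406, 0]) cylinder(h = 52, r = 114);


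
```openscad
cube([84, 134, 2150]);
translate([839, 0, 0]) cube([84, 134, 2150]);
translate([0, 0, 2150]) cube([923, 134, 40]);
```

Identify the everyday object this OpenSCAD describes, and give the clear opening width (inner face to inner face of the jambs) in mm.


A door frame. The clear opening width is 755 mm.

Two 2150 mm tall posts with a header on top — a door frame. The left jamb is 84 mm wide at x = 0; the right jamb starts at x = 839. The clear opening is 839 − 84 = 755 mm.


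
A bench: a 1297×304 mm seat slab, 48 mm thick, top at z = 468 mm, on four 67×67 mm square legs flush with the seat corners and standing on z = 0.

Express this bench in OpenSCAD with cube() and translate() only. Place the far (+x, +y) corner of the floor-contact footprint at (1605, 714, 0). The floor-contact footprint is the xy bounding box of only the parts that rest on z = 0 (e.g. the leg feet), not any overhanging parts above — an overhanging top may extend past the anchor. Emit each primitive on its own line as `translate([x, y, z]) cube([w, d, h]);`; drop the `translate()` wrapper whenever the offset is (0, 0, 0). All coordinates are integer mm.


translate([308, 410, 420]) cube([1297, 304, 48]);
translate([308, 410, 0]) cube([67, 67, 420]);
translate([308, 647, 0]) cube([67, 67, 420]);
translate([1538, 410, 0]) cube([67, 67, 420]);
translate([1538, 647, 0]) cube([67, 67, 420]);


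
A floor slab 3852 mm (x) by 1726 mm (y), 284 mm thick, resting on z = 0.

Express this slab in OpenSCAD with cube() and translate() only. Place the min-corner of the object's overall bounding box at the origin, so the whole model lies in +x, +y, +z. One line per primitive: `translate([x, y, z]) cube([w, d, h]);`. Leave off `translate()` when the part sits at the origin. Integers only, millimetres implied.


cube([3852, 1726, 284]);


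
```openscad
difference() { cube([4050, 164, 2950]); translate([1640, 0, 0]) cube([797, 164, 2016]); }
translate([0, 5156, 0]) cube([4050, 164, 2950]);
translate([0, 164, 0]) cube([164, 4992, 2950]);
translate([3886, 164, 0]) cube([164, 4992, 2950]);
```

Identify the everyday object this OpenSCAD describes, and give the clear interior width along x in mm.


A single room. The interior width is 3722 mm.

Four walls enclosing a rectangle with a door in the front wall — a room. Outside width 4050 minus two 164 mm walls gives 3722 mm.


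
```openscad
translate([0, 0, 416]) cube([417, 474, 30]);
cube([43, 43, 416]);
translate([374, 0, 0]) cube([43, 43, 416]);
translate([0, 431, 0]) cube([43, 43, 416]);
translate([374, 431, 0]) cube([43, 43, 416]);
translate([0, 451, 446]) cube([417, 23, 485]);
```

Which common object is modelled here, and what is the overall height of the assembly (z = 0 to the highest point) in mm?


A chair. The overall height is 931 mm.

A slab on four corner posts with a tall panel at the back — a chair. The seat slab sits at z = 416 with thickness 30, and the 485 mm backrest starts at the seat top, so the overall height is 416 + 30 + 485 = 931 mm.


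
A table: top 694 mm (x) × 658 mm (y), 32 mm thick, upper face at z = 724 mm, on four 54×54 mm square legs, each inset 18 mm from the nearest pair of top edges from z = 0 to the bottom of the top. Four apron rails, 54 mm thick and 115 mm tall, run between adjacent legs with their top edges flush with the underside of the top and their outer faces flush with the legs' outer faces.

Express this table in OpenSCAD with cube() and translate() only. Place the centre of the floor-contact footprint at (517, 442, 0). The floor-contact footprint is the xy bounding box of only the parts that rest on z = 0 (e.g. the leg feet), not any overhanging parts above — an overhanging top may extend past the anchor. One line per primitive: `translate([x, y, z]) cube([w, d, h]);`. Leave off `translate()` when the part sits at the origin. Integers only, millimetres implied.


// leg_h = 724 - 32 = 692
// apron z = 692 - 115 = 577
translate([170, 113, 692]) cube([694, 658, 32]);
translate([188, 131, 0]) cube([54, 54, 692]);
translate([792, 131, 0]) cube([54, 54, 692]);
translate([188, 699, 0]) cube([54, 54, 692]);
translate([792, 699, 0]) cube([54, 54, 692]);
translate([242, 131, 577]) cube([550, 54, 115]);
translate([242, 699, 577]) cube([550, 54, 115]);
translate([188, 185, 577]) cube([54, 514, 115]);
translate([792, 185, 577]) cube([54, 514, 115]);


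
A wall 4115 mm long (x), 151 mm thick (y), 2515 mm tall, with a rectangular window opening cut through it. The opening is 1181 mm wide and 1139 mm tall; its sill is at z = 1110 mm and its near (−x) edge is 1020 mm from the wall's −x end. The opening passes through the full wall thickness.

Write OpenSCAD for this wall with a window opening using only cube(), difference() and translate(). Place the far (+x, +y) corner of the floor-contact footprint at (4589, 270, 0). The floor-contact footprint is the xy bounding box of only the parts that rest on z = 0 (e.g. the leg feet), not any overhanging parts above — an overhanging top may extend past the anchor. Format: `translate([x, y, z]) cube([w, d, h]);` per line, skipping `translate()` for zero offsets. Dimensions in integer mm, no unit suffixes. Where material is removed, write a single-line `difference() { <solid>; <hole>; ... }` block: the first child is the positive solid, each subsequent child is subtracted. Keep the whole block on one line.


difference() { translate([474, 119, 0]) cube([4115, 151, 2515]); translate([1494, 119, 1110]) cube([1181, 151, 1139]); }


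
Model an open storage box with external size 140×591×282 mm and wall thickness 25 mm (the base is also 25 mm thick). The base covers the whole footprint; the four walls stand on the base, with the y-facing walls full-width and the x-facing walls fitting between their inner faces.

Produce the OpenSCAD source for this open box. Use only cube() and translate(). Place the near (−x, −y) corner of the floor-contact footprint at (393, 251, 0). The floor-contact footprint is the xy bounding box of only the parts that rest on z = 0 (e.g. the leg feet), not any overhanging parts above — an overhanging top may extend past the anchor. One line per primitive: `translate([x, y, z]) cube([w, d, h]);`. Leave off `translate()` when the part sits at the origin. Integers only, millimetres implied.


translate([393, 251, 0]) cube([140, 591, 25]);
translate([393, 251, 25]) cube([140, 25, 257]);
translate([393, 817, 25]) cube([140, 25, 257]);
translate([393, 276, 25]) cube([25, 541, 257]);
translate([508, 276, 25]) cube([25, 541, 257]);


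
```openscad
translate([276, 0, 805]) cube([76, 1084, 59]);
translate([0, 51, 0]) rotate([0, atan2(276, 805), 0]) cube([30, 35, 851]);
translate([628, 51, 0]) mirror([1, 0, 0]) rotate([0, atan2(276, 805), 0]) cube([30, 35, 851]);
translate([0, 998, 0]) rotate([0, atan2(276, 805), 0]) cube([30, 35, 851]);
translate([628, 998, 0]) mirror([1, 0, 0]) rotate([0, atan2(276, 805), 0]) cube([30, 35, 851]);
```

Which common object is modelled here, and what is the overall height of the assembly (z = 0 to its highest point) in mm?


A sawhorse. The overall height is 864 mm.

A beam across two mirrored pairs of raked legs — a sawhorse. The beam's underside is at z = 805 (matching the legs' vertical rise in atan2(276, 805)) and the beam is 59 mm tall, so its top is at 805 + 59 = 864 mm. The raked legs top out at the beam's underside, so that is the highest point.


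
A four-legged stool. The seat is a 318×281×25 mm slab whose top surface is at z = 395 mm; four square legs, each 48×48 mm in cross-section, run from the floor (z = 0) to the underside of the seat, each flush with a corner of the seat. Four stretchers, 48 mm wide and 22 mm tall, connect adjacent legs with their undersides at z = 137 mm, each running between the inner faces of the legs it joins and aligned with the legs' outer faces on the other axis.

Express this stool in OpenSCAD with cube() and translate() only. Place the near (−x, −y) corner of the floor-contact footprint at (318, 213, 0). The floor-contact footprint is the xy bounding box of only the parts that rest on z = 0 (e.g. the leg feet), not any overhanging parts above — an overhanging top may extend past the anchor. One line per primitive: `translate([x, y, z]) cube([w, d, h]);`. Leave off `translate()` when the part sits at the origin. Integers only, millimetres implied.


// leg_h = 395 - 25 = 370
// stretcher span = 318 - 2*48 = 222
translate([318, 213, 370]) cube([318, 281, 25]);
translate([318, 213, 0]) cube([48, 48, 370]);
translate([588, 213, 0]) cube([48, 48, 370]);
translate([318, 446, 0]) cube([48, 48, 370]);
translate([588, 446, 0]) cube([48, 48, 370]);
translate([366, 213, 137]) cube([222, 48, 22]);
translate([366, 446, 137]) cube([222, 48, 22]);
translate([318, 261, 137]) cube([48, 185, 22]);
translate([588, 261, 137]) cube([48, 185, 22]);
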